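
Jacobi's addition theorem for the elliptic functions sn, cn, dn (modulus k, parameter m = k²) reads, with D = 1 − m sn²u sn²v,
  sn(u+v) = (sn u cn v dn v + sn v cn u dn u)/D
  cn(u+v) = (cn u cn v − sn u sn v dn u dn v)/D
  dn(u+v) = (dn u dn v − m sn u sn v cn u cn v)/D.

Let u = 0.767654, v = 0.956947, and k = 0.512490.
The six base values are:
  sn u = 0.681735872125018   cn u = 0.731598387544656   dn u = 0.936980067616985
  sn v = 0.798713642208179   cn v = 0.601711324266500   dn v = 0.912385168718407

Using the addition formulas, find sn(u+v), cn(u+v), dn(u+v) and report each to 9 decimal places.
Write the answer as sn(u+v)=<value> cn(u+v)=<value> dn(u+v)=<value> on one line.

sn(u+v)=0.999623998 cn(u+v)=-0.027420098 dn(u+v)=0.858808170

m = k² = 0.2626460001
D = 1 − m·sn²u·sn²v = 0.9221272898858736
sn(u+v) = (sn u·cn v·dn v + sn v·cn u·dn u)/D = 0.9217805685773107/0.9221272898858736 = 0.9996239984301888
cn(u+v) = (cn u·cn v − sn u·sn v·dn u·dn v)/D = -0.02528482045725617/0.9221272898858736 = -0.02742009778323069
dn(u+v) = (dn u·dn v − m·sn u·sn v·cn u·cn v)/D = 0.7919304506162217/0.9221272898858736 = 0.858808170306113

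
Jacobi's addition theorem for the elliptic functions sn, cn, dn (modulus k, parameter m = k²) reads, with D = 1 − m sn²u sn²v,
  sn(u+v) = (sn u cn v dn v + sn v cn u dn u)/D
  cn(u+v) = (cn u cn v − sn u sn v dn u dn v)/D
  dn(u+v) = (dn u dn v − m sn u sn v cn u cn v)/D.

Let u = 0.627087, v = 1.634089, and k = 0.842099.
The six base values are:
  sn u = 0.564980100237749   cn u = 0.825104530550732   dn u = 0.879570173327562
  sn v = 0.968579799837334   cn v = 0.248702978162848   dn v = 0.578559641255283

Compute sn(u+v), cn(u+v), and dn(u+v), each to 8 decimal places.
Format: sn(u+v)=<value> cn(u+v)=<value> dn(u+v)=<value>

m = k² = 0.709130725801
D = 1 − m·sn²u·sn²v = 0.7876445454473069
sn(u+v) = (sn u·cn v·dn v + sn v·cn u·dn u)/D = 0.7842292300443983/0.7876445454473069 = 0.9956638874443432
cn(u+v) = (cn u·cn v − sn u·sn v·dn u·dn v)/D = -0.07326967119391878/0.7876445454473069 = -0.09302377781631002
dn(u+v) = (dn u·dn v − m·sn u·sn v·cn u·cn v)/D = 0.429252318030354/0.7876445454473069 = 0.5449822772359575

sn(u+v)=0.99566389 cn(u+v)=-0.09302378 dn(u+v)=0.54498228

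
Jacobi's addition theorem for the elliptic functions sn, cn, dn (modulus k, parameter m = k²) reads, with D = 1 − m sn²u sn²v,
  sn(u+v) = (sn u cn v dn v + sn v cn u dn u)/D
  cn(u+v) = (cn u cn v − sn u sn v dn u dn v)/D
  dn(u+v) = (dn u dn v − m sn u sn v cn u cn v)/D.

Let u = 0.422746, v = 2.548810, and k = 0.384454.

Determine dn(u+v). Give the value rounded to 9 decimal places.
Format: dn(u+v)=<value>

dn(u+v)=0.993681234

sn u = 0.4086297976063619, cn u = 0.9127002183127731, dn u = 0.9875828021092391
sn v = 0.6528805362707039, cn v = -0.7574608936168772, dn v = 0.9679864296985206
m = k² = 0.147804878116
D = 1 − m·sn²u·sn²v = 0.9894799870147318
dn(u+v) = (dn u·dn v − m·sn u·sn v·cn u·cn v)/D = 0.9832276947349318/0.9894799870147318 = 0.9936812342221663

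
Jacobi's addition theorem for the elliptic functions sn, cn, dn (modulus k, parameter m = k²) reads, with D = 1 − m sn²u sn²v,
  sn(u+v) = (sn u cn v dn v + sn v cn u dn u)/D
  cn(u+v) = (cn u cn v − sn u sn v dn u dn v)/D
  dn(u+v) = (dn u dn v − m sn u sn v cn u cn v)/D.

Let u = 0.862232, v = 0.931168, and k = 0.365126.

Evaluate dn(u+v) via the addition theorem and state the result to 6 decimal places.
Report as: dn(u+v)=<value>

dn(u+v)=0.932653

sn u = 0.7512731839179668, cn u = 0.6599913659478893, dn u = 0.9616414966766719
sn v = 0.7932480017598643, cn v = 0.608898684268559, dn v = 0.9571370302006225
m = k² = 0.133316995876
D = 1 − m·sn²u·sn²v = 0.9526522585926416
dn(u+v) = (dn u·dn v − m·sn u·sn v·cn u·cn v)/D = 0.8884943945391452/0.9526522585926416 = 0.932653427864353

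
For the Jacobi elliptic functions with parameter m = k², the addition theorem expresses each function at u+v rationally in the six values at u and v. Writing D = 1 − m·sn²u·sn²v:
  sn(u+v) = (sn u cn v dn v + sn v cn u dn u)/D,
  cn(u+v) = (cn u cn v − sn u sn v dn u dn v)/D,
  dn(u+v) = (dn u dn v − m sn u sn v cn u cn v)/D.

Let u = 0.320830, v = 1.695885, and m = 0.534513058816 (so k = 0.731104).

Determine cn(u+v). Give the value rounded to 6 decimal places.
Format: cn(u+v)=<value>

sn u = 0.3126249900056735, cn u = 0.9498766317917041, dn u = 0.9735295040499082
sn v = 0.991681437774027, cn v = 0.1287164557251268, dn v = 0.6887254271295886
m = k² = 0.534513058816
D = 1 − m·sn²u·sn²v = 0.9486252087575465
cn(u+v) = (cn u·cn v − sn u·sn v·dn u·dn v)/D = -0.0856049086446764/0.9486252087575465 = -0.09024102232829831

cn(u+v)=-0.090241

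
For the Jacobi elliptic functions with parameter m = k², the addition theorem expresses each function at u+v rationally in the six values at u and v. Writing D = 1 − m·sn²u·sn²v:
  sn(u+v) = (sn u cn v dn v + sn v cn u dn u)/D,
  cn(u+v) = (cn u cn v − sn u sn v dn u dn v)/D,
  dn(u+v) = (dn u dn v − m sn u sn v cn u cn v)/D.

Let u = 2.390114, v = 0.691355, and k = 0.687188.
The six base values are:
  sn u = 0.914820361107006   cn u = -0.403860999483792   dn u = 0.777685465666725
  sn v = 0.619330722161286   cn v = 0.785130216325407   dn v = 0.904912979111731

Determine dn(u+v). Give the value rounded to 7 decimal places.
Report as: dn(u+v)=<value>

m = k² = 0.472227347344
D = 1 − m·sn²u·sn²v = 0.8484108819940159
dn(u+v) = (dn u·dn v − m·sn u·sn v·cn u·cn v)/D = 0.7885742584024324/0.8484108819940159 = 0.9294721167991742

dn(u+v)=0.9294721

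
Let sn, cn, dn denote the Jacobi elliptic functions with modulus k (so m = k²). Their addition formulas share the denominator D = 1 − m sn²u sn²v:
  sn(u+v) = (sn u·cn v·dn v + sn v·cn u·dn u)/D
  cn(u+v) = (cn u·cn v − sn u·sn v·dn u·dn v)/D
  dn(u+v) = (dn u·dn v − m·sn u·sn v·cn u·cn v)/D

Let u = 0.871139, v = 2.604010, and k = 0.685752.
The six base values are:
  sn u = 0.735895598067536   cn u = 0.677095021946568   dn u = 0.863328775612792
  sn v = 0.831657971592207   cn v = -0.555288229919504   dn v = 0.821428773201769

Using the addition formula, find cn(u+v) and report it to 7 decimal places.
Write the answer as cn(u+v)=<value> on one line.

m = k² = 0.470255805504
D = 1 − m·sn²u·sn²v = 0.8238607733011074
cn(u+v) = (cn u·cn v − sn u·sn v·dn u·dn v)/D = -0.8100002430314716/0.8238607733011074 = -0.9831761254828308

cn(u+v)=-0.9831761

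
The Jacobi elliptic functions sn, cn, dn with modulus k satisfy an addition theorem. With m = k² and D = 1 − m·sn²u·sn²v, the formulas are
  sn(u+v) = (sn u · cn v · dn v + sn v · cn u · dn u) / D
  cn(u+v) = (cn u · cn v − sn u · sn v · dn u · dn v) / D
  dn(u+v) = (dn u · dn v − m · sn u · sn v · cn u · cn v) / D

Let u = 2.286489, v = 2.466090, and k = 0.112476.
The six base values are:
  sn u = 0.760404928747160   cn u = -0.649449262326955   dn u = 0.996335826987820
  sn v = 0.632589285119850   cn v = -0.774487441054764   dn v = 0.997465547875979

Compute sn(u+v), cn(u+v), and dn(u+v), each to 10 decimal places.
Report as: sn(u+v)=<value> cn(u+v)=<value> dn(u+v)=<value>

sn(u+v)=-0.9996870325 cn(u+v)=0.0250167365 dn(u+v)=0.9936584256

m = k² = 0.012650850576
D = 1 − m·sn²u·sn²v = 0.9970727943446731
sn(u+v) = (sn u·cn v·dn v + sn v·cn u·dn u)/D = -0.9967607429371263/0.9970727943446731 = -0.9996870324721357
cn(u+v) = (cn u·cn v − sn u·sn v·dn u·dn v)/D = 0.0249435074061934/0.9970727943446731 = 0.0250167365388678
dn(u+v) = (dn u·dn v − m·sn u·sn v·cn u·cn v)/D = 0.9907497830520995/0.9970727943446731 = 0.993658425615023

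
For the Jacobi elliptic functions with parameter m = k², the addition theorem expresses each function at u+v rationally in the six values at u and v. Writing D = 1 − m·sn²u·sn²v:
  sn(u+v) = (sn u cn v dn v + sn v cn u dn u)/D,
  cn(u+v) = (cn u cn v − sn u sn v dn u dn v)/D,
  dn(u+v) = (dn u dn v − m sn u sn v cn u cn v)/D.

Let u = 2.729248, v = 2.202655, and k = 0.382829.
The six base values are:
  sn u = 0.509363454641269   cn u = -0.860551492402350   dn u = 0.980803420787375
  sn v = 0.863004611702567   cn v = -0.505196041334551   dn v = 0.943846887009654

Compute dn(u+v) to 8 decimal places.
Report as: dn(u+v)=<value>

m = k² = 0.146558043241
D = 1 − m·sn²u·sn²v = 0.9716801169447552
dn(u+v) = (dn u·dn v − m·sn u·sn v·cn u·cn v)/D = 0.897719916259103/0.9716801169447552 = 0.923884209014995

dn(u+v)=0.92388421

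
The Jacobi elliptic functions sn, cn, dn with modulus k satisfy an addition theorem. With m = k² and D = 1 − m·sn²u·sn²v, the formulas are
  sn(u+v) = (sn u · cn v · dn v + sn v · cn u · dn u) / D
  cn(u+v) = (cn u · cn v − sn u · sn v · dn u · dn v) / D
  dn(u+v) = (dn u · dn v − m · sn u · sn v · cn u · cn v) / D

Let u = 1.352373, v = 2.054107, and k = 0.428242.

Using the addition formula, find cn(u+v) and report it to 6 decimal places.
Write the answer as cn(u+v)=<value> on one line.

cn(u+v)=-0.994622

sn u = 0.9635308273536794, cn u = 0.2675973556280668, dn u = 0.9109012737197122
sn v = 0.9338661863529757, cn v = -0.3576226306968692, dn v = 0.9165497340648134
m = k² = 0.183391210564
D = 1 − m·sn²u·sn²v = 0.8515162091283373
cn(u+v) = (cn u·cn v − sn u·sn v·dn u·dn v)/D = -0.8469369775950272/0.8515162091283373 = -0.9946222614622947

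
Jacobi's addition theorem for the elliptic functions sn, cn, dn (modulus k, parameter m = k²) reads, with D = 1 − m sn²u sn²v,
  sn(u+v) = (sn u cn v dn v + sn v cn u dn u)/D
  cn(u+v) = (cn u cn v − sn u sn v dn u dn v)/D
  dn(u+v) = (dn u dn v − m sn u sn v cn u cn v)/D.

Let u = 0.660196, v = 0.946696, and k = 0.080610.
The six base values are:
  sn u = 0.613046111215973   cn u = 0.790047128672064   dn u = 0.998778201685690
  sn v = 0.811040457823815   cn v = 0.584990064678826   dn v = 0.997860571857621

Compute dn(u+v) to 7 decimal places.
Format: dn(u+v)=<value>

m = k² = 0.0064979721
D = 1 − m·sn²u·sn²v = 0.9983936167607194
dn(u+v) = (dn u·dn v − m·sn u·sn v·cn u·cn v)/D = 0.9951481977691522/0.9983936167607194 = 0.9967493592335888

dn(u+v)=0.9967494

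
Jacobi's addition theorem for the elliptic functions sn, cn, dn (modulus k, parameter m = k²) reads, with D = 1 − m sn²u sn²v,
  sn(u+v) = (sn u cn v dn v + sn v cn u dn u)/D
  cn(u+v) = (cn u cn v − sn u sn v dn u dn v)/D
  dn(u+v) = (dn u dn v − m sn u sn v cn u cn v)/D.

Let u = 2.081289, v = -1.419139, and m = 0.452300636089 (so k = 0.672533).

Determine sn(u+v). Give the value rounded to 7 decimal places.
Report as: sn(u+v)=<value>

sn u = 0.9805337514030002, cn u = -0.1963506107949739, dn u = 0.7517560539761057
sn v = -0.9562568695398313, cn v = 0.2925282883036819, dn v = 0.7657701976035085
m = k² = 0.452300636089
D = 1 − m·sn²u·sn²v = 0.6023495948874177
sn(u+v) = (sn u·cn v·dn v + sn v·cn u·dn u)/D = 0.3607997564401358/0.6023495948874177 = 0.598987298244255

sn(u+v)=0.5989873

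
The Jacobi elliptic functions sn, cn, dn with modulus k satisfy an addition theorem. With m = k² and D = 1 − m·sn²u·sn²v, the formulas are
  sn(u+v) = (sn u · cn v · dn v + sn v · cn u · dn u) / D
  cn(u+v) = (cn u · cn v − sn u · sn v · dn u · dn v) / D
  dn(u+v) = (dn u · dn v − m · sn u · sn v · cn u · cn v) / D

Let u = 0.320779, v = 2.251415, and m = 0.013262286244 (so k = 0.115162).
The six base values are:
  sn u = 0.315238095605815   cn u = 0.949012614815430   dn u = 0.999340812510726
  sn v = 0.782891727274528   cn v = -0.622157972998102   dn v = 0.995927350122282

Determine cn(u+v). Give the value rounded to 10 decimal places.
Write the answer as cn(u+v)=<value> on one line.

cn(u+v)=-0.8367418327

m = k² = 0.013262286244
D = 1 − m·sn²u·sn²v = 0.9991922086552622
cn(u+v) = (cn u·cn v − sn u·sn v·dn u·dn v)/D = -0.8360659198437945/0.9991922086552622 = -0.8367418326539925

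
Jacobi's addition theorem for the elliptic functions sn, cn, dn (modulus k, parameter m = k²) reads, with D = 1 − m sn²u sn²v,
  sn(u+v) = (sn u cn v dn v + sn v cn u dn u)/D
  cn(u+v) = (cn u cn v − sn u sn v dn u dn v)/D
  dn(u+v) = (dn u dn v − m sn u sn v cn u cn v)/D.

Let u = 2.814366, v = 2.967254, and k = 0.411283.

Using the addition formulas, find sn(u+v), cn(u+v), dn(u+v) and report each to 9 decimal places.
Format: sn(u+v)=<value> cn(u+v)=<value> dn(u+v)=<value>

sn u = 0.4542721387086589, cn u = -0.8908629658892893, dn u = 0.9823914209611817
sn v = 0.3151580003246207, cn v = -0.9490392166983335, dn v = 0.99156385659021
m = k² = 0.169153706089
D = 1 − m·sn²u·sn²v = 0.9965328678663287
sn(u+v) = (sn u·cn v·dn v + sn v·cn u·dn u)/D = -0.7033038276587963/0.9965328678663287 = -0.7057507587929704
cn(u+v) = (cn u·cn v − sn u·sn v·dn u·dn v)/D = 0.7060038829485117/0.9965328678663287 = 0.7084602081014477
dn(u+v) = (dn u·dn v − m·sn u·sn v·cn u·cn v)/D = 0.9536289623458475/0.9965328678663287 = 0.9569468234275679

sn(u+v)=-0.705750759 cn(u+v)=0.708460208 dn(u+v)=0.956946823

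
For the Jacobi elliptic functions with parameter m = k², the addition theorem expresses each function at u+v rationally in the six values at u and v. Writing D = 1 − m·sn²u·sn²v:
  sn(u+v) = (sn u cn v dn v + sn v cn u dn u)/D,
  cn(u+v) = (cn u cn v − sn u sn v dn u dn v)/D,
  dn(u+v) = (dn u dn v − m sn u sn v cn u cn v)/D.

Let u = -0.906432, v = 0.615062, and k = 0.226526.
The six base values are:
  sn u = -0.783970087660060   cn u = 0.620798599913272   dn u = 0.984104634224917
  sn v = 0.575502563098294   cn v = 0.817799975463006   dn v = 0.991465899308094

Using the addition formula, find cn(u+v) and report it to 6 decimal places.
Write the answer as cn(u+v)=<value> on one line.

cn(u+v)=0.957911

m = k² = 0.051314028676
D = 1 − m·sn²u·sn²v = 0.9895544906552936
cn(u+v) = (cn u·cn v − sn u·sn v·dn u·dn v)/D = 0.9479050695658227/0.9895544906552936 = 0.9579109372118657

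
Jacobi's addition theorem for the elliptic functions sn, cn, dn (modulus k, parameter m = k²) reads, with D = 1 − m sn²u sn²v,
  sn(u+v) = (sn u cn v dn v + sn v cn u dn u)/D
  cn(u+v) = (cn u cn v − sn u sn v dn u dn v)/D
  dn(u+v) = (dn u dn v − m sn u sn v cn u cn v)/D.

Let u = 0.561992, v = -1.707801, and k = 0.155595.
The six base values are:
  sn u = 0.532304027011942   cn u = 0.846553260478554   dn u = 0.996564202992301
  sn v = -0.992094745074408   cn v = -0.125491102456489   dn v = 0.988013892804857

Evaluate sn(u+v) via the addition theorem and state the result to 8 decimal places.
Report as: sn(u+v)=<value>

sn(u+v)=-0.90911231

m = k² = 0.024209804025
D = 1 − m·sn²u·sn²v = 0.9932482387630171
sn(u+v) = (sn u·cn v·dn v + sn v·cn u·dn u)/D = -0.9029742032870776/0.9932482387630171 = -0.9091123125590778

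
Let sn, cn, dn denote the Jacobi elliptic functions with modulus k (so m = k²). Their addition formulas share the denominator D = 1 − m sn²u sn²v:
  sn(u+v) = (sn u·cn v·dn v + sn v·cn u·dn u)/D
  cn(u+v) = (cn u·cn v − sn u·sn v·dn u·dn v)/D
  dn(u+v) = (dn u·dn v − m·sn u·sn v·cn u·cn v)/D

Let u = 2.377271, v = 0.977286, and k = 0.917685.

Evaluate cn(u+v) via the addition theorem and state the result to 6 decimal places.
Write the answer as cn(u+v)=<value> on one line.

cn(u+v)=-0.432417

sn u = 0.999989025791053, cn u = -0.004684901008629163, dn u = 0.397332007822965
sn v = 0.7646932128814935, cn v = 0.6443945143877149, dn v = 0.7124257566838593
m = k² = 0.842145759225
D = 1 − m·sn²u·sn²v = 0.5075612672155845
cn(u+v) = (cn u·cn v − sn u·sn v·dn u·dn v)/D = -0.2194779175155151/0.5075612672155845 = -0.4324166001072985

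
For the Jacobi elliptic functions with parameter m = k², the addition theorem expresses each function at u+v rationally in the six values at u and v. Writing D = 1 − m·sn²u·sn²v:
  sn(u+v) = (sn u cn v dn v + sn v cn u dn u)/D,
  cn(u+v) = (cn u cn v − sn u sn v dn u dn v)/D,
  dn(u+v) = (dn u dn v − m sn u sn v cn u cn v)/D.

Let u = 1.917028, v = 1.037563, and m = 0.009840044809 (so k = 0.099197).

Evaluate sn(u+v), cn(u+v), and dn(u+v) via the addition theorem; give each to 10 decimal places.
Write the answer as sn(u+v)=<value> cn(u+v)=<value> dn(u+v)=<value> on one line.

sn u = 0.9425138341745321, cn u = -0.3341671324197259, dn u = 0.9956197919341653
sn v = 0.8604171037738094, cn v = 0.5095904311635863, dn v = 0.9963509631235564
m = k² = 0.009840044809
D = 1 − m·sn²u·sn²v = 0.9935287137185955
sn(u+v) = (sn u·cn v·dn v + sn v·cn u·dn u)/D = 0.1922797080253705/0.9935287137185955 = 0.1935321097119608
cn(u+v) = (cn u·cn v − sn u·sn v·dn u·dn v)/D = -0.9747450019697486/0.9935287137185955 = -0.9810939417356717
dn(u+v) = (dn u·dn v − m·sn u·sn v·cn u·cn v)/D = 0.993345611508536/0.9935287137185955 = 0.999815705165305

sn(u+v)=0.1935321097 cn(u+v)=-0.9810939417 dn(u+v)=0.9998157052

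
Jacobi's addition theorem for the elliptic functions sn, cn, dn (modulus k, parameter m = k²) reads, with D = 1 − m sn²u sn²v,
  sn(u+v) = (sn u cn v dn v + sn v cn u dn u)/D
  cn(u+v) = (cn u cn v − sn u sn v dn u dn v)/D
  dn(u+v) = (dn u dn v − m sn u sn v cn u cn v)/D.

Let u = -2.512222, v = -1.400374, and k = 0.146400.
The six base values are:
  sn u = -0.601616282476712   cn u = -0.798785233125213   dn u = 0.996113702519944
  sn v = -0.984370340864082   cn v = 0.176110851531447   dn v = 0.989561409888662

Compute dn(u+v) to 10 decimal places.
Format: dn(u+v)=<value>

dn(u+v)=0.9949804090

m = k² = 0.02143296
D = 1 − m·sn²u·sn²v = 0.9924831072000295
dn(u+v) = (dn u·dn v − m·sn u·sn v·cn u·cn v)/D = 0.9875012478978765/0.9924831072000295 = 0.9949804089701761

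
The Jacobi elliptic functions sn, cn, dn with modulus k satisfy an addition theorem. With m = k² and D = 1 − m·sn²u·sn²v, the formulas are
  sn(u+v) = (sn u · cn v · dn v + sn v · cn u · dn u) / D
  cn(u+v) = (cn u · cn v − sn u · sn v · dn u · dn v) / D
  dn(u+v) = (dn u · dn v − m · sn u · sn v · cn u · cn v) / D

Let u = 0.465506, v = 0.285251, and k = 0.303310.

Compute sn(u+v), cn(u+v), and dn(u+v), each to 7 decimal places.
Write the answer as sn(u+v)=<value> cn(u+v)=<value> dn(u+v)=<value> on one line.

sn u = 0.4475521909162013, cn u = 0.8942578131646981, dn u = 0.9907435273831229
sn v = 0.2810624326190284, cn v = 0.9596894857037218, dn v = 0.9963596740542377
m = k² = 0.0919969561
D = 1 − m·sn²u·sn²v = 0.9985443182586958
sn(u+v) = (sn u·cn v·dn v + sn v·cn u·dn u)/D = 0.6769633048664832/0.9985443182586958 = 0.677950184571678
cn(u+v) = (cn u·cn v − sn u·sn v·dn u·dn v)/D = 0.7340377642812204/0.9985443182586958 = 0.7351078473525008
dn(u+v) = (dn u·dn v − m·sn u·sn v·cn u·cn v)/D = 0.9772054304999767/0.9985443182586958 = 0.9786300043287706

sn(u+v)=0.6779502 cn(u+v)=0.7351078 dn(u+v)=0.9786300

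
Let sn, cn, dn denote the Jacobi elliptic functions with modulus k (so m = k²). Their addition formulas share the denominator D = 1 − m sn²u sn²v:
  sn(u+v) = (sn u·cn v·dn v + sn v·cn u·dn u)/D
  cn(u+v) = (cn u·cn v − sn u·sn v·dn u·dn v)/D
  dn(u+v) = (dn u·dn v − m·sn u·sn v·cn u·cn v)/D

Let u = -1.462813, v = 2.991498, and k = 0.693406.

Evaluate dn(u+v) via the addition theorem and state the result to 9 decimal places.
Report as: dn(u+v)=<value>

dn(u+v)=0.736922612

sn u = -0.962840346749189, cn u = 0.2700712251831014, dn u = 0.744484922956678
sn v = 0.6143361554918384, cn v = -0.7890444145011786, dn v = 0.9047305185543927
m = k² = 0.480811880836
D = 1 − m·sn²u·sn²v = 0.8317729214826629
dn(u+v) = (dn u·dn v − m·sn u·sn v·cn u·cn v)/D = 0.6129522737009258/0.8317729214826629 = 0.7369226117728357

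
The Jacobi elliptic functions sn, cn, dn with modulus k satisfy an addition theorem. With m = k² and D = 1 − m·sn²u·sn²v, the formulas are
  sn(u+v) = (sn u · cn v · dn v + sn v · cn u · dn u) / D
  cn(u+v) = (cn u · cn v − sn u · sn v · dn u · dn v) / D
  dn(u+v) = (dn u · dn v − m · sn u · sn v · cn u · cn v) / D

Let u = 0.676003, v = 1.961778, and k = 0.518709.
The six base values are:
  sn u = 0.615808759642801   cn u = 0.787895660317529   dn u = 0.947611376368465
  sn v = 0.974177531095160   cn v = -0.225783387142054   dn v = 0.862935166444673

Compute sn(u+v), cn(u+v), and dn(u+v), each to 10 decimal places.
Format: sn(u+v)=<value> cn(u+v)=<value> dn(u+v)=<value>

m = k² = 0.269059026681
D = 1 − m·sn²u·sn²v = 0.9031687566234797
sn(u+v) = (sn u·cn v·dn v + sn v·cn u·dn u)/D = 0.6073573709417486/0.9031687566234797 = 0.6724738499728114
cn(u+v) = (cn u·cn v − sn u·sn v·dn u·dn v)/D = -0.6684540574366571/0.9031687566234797 = -0.7401208827635825
dn(u+v) = (dn u·dn v − m·sn u·sn v·cn u·cn v)/D = 0.8464410838617317/0.9031687566234797 = 0.9371903950997752

sn(u+v)=0.6724738500 cn(u+v)=-0.7401208828 dn(u+v)=0.9371903951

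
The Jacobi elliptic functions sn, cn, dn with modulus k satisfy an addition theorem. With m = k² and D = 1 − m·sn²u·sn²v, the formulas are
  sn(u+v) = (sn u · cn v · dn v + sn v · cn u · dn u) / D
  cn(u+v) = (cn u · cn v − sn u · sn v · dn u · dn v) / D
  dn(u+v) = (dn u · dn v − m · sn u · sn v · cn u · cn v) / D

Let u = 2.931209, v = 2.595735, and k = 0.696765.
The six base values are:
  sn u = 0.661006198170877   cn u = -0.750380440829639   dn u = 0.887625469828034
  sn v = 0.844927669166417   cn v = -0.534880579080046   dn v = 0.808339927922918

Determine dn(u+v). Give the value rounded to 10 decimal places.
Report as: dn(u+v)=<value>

dn(u+v)=0.7172996641

m = k² = 0.485481465225
D = 1 − m·sn²u·sn²v = 0.8485662132765166
dn(u+v) = (dn u·dn v − m·sn u·sn v·cn u·cn v)/D = 0.6086762597349707/0.8485662132765166 = 0.7172996640824603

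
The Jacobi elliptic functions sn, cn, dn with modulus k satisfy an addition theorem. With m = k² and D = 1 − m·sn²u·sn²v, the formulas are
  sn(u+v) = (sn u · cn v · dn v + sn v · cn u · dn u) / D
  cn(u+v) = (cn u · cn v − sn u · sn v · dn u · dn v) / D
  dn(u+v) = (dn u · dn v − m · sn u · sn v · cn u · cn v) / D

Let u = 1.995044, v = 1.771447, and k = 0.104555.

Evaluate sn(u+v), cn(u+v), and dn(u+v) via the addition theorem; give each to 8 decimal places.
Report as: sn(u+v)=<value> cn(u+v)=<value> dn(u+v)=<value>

sn(u+v)=-0.57766421 cn(u+v)=-0.81627450 dn(u+v)=0.99817439

sn u = 0.9140015787134424, cn u = -0.4057106285387838, dn u = 0.9954233420404996
sn v = 0.980995564309188, cn v = -0.194030159526033, dn v = 0.9947259960289527
m = k² = 0.010931748025
D = 1 − m·sn²u·sn²v = 0.9912114426353016
sn(u+v) = (sn u·cn v·dn v + sn v·cn u·dn u)/D = -0.5725873754642267/0.9912114426353016 = -0.5776642105158787
cn(u+v) = (cn u·cn v − sn u·sn v·dn u·dn v)/D = -0.8091006250585551/0.9912114426353016 = -0.8162745003300462
dn(u+v) = (dn u·dn v − m·sn u·sn v·cn u·cn v)/D = 0.9894018806952862/0.9912114426353016 = 0.9981743936135317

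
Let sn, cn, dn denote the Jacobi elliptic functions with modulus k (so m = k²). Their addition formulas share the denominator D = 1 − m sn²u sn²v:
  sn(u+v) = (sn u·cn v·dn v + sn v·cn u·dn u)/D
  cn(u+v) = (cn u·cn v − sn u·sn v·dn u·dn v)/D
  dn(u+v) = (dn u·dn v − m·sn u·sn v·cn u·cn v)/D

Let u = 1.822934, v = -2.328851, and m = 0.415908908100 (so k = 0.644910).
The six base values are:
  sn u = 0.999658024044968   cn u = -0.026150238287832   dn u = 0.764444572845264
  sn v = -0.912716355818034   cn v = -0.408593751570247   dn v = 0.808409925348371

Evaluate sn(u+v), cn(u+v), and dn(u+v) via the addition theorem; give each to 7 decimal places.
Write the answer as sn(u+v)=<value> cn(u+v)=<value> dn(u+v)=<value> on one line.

sn(u+v)=-0.4771644 cn(u+v)=0.8788140 dn(u+v)=0.9514743

m = k² = 0.4159089081
D = 1 − m·sn²u·sn²v = 0.6537635380211962
sn(u+v) = (sn u·cn v·dn v + sn v·cn u·dn u)/D = -0.311952713599809/0.6537635380211962 = -0.477164441663455
cn(u+v) = (cn u·cn v − sn u·sn v·dn u·dn v)/D = 0.5745365681344466/0.6537635380211962 = 0.8788140278875863
dn(u+v) = (dn u·dn v − m·sn u·sn v·cn u·cn v)/D = 0.6220392255083407/0.6537635380211962 = 0.9514743318220557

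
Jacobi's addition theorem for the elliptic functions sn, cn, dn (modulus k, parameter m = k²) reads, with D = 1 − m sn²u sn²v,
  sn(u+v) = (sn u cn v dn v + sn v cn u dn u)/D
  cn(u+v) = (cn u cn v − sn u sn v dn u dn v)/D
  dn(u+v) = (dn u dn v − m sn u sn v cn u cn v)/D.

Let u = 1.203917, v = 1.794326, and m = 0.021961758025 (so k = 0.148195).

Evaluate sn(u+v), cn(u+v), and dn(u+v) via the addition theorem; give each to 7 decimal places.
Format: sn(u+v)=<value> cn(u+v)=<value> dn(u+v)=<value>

sn(u+v)=0.1601076 cn(u+v)=-0.9870996 dn(u+v)=0.9997185

sn u = 0.9317290245567003, cn u = 0.3631542713484446, dn u = 0.9904214159284503
sn v = 0.9775149515765058, cn v = -0.2108661173455362, dn v = 0.9894517476823897
m = k² = 0.021961758025
D = 1 − m·sn²u·sn²v = 0.9817823158177893
sn(u+v) = (sn u·cn v·dn v + sn v·cn u·dn u)/D = 0.1571907747470382/0.9817823158177893 = 0.1601075637791499
cn(u+v) = (cn u·cn v − sn u·sn v·dn u·dn v)/D = -0.9691169052219486/0.9817823158177893 = -0.9870995735085217
dn(u+v) = (dn u·dn v − m·sn u·sn v·cn u·cn v)/D = 0.9815059163848946/0.9817823158177893 = 0.9997184717748104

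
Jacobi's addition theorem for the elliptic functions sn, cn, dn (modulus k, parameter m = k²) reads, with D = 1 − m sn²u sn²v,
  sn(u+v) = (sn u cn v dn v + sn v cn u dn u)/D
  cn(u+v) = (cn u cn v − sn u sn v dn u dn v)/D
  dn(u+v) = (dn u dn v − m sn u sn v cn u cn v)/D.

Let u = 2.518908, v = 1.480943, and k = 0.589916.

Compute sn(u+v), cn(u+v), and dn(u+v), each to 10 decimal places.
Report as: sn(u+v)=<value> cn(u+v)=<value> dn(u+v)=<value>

sn u = 0.7980098027269589, cn u = -0.6026444679507812, dn u = 0.8822619784162171
sn v = 0.9775053764006921, cn v = 0.2109105002311199, dn v = 0.8169940756288372
m = k² = 0.348000887056
D = 1 − m·sn²u·sn²v = 0.7882442982779775
sn(u+v) = (sn u·cn v·dn v + sn v·cn u·dn u)/D = -0.3822229601762948/0.7882442982779775 = -0.4849041864448759
cn(u+v) = (cn u·cn v − sn u·sn v·dn u·dn v)/D = -0.6893726731469792/0.7882442982779775 = -0.8745672815559893
dn(u+v) = (dn u·dn v − m·sn u·sn v·cn u·cn v)/D = 0.7553066238332161/0.7882442982779775 = 0.9582138754232437

sn(u+v)=-0.4849041864 cn(u+v)=-0.8745672816 dn(u+v)=0.9582138754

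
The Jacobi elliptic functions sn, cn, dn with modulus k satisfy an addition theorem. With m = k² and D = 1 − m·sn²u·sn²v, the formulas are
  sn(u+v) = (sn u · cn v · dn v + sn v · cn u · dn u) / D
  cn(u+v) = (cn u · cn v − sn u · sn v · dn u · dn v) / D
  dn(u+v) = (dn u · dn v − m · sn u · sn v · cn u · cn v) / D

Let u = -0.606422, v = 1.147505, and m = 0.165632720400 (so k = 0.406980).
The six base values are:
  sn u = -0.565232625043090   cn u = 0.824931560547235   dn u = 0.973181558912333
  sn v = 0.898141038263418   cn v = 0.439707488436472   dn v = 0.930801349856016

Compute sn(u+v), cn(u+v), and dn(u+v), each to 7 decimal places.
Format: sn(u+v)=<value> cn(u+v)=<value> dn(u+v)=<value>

m = k² = 0.1656327204
D = 1 − m·sn²u·sn²v = 0.9573135872892419
sn(u+v) = (sn u·cn v·dn v + sn v·cn u·dn u)/D = 0.4896963824003004/0.9573135872892419 = 0.5115318417102378
cn(u+v) = (cn u·cn v − sn u·sn v·dn u·dn v)/D = 0.8225854104423782/0.9573135872892419 = 0.8592643219152837
dn(u+v) = (dn u·dn v − m·sn u·sn v·cn u·cn v)/D = 0.9363386973743787/0.9573135872892419 = 0.9780898441290734

sn(u+v)=0.5115318 cn(u+v)=0.8592643 dn(u+v)=0.9780898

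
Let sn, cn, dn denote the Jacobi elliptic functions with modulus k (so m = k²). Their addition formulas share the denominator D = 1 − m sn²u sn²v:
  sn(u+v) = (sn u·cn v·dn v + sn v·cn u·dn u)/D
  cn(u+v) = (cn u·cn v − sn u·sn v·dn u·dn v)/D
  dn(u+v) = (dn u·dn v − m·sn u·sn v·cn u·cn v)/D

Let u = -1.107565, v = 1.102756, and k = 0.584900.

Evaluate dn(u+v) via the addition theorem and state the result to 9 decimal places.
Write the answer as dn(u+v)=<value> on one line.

dn(u+v)=0.999996044

sn u = -0.8660302643642304, cn u = 0.4999915811343438, dn u = 0.8622158154214475
sn v = 0.8639487986744215, cn v = 0.5035796593082607, dn v = 0.8629298965623129
m = k² = 0.34210801
D = 1 − m·sn²u·sn²v = 0.8084838550297523
dn(u+v) = (dn u·dn v − m·sn u·sn v·cn u·cn v)/D = 0.8084806567936698/0.8084838550297523 = 0.9999960441559065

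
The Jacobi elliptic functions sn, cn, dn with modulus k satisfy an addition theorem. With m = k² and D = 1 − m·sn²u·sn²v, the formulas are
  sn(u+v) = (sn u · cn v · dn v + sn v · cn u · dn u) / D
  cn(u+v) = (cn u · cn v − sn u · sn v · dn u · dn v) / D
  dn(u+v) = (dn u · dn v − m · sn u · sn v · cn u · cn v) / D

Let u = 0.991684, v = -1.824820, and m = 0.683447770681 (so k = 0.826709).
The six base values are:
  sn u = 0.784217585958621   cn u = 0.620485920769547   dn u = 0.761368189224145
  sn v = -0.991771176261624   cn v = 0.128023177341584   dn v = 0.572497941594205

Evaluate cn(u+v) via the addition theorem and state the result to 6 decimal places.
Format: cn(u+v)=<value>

m = k² = 0.683447770681
D = 1 − m·sn²u·sn²v = 0.586570511689171
cn(u+v) = (cn u·cn v − sn u·sn v·dn u·dn v)/D = 0.4184498633602009/0.586570511689171 = 0.7133837365181787

cn(u+v)=0.713384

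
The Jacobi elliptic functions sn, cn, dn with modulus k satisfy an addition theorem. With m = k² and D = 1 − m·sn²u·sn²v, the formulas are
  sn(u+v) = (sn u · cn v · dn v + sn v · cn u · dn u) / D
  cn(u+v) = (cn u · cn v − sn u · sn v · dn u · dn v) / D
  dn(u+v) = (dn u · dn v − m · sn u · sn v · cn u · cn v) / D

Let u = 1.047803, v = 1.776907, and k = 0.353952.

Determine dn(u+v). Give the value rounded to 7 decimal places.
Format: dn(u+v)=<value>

dn(u+v)=0.9894658

sn u = 0.8565593093048054, cn u = 0.516048592327578, dn u = 0.9529330268230168
sn v = 0.9897544597940966, cn v = -0.1427799331758354, dn v = 0.9366279915829373
m = k² = 0.125282018304
D = 1 − m·sn²u·sn²v = 0.9099552171837161
dn(u+v) = (dn u·dn v − m·sn u·sn v·cn u·cn v)/D = 0.9003695952383075/0.9099552171837161 = 0.9894658311042209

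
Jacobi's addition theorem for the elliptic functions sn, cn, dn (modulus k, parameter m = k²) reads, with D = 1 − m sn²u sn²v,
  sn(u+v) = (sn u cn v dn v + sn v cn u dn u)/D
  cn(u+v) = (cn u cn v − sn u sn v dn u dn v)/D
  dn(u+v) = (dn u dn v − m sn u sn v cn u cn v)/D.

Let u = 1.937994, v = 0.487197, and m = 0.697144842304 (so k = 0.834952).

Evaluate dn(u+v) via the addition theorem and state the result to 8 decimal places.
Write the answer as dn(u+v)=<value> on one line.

sn u = 0.9973041909440001, cn u = 0.07337813520070775, dn u = 0.5537227013889365
sn v = 0.4568666574511532, cn v = 0.8895351917206034, dn v = 0.9243846326202122
m = k² = 0.697144842304
D = 1 − m·sn²u·sn²v = 0.8552704423259996
dn(u+v) = (dn u·dn v − m·sn u·sn v·cn u·cn v)/D = 0.4911193842927877/0.8552704423259996 = 0.574227004685367

dn(u+v)=0.57422700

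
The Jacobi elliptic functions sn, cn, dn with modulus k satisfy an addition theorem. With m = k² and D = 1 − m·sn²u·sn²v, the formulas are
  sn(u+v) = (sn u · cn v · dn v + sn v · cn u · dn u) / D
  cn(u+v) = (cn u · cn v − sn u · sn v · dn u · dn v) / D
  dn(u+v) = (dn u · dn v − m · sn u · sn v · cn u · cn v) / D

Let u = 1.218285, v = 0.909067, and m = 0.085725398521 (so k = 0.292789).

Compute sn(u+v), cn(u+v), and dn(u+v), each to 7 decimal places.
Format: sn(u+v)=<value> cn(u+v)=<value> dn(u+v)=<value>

sn(u+v)=0.8775023 cn(u+v)=-0.4795724 dn(u+v)=0.9664319

sn u = 0.9317186876844005, cn u = 0.3631807910939929, dn u = 0.9620716221512796
sn v = 0.7833182950502344, cn v = 0.621620823846494, dn v = 0.9733447295958943
m = k² = 0.085725398521
D = 1 − m·sn²u·sn²v = 0.9543379226581748
sn(u+v) = (sn u·cn v·dn v + sn v·cn u·dn u)/D = 0.8374337118960441/0.9543379226581748 = 0.8775022892975788
cn(u+v) = (cn u·cn v − sn u·sn v·dn u·dn v)/D = -0.4576741731882343/0.9543379226581748 = -0.479572447371102
dn(u+v) = (dn u·dn v − m·sn u·sn v·cn u·cn v)/D = 0.9223025849753046/0.9543379226581748 = 0.9664318718534833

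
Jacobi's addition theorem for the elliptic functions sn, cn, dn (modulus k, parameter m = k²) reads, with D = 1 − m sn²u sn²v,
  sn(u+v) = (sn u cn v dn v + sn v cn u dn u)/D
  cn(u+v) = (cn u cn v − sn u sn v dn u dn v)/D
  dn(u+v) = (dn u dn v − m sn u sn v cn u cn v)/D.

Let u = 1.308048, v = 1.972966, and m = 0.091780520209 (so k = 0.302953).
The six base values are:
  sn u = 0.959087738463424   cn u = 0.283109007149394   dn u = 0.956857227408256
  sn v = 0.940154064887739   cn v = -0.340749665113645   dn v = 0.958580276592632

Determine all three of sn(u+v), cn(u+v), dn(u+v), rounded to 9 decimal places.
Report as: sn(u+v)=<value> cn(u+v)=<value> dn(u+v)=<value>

sn(u+v)=-0.063314165 cn(u+v)=-0.997993646 dn(u+v)=0.999816024

m = k² = 0.091780520209
D = 1 − m·sn²u·sn²v = 0.9253782811087981
sn(u+v) = (sn u·cn v·dn v + sn v·cn u·dn u)/D = -0.0585895534791402/0.9253782811087981 = -0.06331416532592225
cn(u+v) = (cn u·cn v − sn u·sn v·dn u·dn v)/D = -0.9235216442352549/0.9253782811087981 = -0.9979936455053618
dn(u+v) = (dn u·dn v − m·sn u·sn v·cn u·cn v)/D = 0.9252080332944214/0.9253782811087981 = 0.9998160235464218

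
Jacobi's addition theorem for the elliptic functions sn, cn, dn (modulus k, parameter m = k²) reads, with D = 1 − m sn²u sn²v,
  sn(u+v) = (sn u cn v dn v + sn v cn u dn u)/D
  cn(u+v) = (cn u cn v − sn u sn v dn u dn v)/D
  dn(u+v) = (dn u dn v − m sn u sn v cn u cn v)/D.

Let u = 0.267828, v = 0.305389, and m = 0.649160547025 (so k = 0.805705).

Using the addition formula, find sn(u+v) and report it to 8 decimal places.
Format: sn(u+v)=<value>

sn u = 0.2626653448315205, cn u = 0.9648869968159683, dn u = 0.9773496878062856
sn v = 0.2977863015983245, cn v = 0.954632556840794, dn v = 0.9707907070946268
m = k² = 0.649160547025
D = 1 − m·sn²u·sn²v = 0.9960283853499878
sn(u+v) = (sn u·cn v·dn v + sn v·cn u·dn u)/D = 0.5242467050536594/0.9960283853499878 = 0.5263371132434623

sn(u+v)=0.52633711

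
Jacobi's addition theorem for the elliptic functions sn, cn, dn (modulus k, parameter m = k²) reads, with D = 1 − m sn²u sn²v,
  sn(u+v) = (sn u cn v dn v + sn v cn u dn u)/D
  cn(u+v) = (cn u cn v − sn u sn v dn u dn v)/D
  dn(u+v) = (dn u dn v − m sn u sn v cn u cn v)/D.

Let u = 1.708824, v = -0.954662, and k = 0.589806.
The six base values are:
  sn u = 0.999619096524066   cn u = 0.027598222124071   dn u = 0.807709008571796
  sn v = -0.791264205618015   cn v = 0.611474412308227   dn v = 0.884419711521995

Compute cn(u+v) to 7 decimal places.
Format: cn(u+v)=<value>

cn(u+v)=0.7437750

m = k² = 0.347871117636
D = 1 − m·sn²u·sn²v = 0.7823641174338069
cn(u+v) = (cn u·cn v − sn u·sn v·dn u·dn v)/D = 0.5819028708430178/0.7823641174338069 = 0.7437749992314168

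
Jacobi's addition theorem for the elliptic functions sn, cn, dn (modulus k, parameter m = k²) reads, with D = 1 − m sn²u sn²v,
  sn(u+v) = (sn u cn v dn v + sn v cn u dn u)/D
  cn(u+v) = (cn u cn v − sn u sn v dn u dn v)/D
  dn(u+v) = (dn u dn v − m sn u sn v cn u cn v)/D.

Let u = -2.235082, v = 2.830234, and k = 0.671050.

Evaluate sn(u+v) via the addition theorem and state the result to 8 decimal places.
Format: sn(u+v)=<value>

sn u = -0.9504261737386333, cn u = -0.3109502987175624, dn u = 0.7702157020475274
sn v = 0.6923100238536901, cn v = -0.7216001876882398, dn v = 0.8855339646047604
m = k² = 0.4503081025
D = 1 − m·sn²u·sn²v = 0.8050389853057607
sn(u+v) = (sn u·cn v·dn v + sn v·cn u·dn u)/D = 0.4415163051968098/0.8050389853057607 = 0.5484408994542272

sn(u+v)=0.54844090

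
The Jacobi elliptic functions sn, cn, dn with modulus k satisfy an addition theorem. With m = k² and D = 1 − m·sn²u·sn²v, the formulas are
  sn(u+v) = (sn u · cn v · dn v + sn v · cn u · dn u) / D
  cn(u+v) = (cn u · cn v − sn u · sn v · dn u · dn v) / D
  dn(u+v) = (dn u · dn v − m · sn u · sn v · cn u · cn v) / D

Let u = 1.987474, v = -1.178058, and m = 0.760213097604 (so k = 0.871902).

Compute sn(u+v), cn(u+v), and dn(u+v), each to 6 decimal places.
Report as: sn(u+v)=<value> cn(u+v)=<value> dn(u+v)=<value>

sn u = 0.9957388596023404, cn u = 0.09221780455980603, dn u = 0.496237693497268
sn v = -0.8531936824262398, cn v = 0.5215942295194154, dn v = 0.6682895244195573
m = k² = 0.760213097604
D = 1 − m·sn²u·sn²v = 0.4513169777848354
sn(u+v) = (sn u·cn v·dn v + sn v·cn u·dn u)/D = 0.3080468213059231/0.4513169777848354 = 0.6825509264417344
cn(u+v) = (cn u·cn v − sn u·sn v·dn u·dn v)/D = 0.3298396130245037/0.4513169777848354 = 0.7308380345969482
dn(u+v) = (dn u·dn v − m·sn u·sn v·cn u·cn v)/D = 0.3626957836402848/0.4513169777848354 = 0.8036386874264664

sn(u+v)=0.682551 cn(u+v)=0.730838 dn(u+v)=0.803639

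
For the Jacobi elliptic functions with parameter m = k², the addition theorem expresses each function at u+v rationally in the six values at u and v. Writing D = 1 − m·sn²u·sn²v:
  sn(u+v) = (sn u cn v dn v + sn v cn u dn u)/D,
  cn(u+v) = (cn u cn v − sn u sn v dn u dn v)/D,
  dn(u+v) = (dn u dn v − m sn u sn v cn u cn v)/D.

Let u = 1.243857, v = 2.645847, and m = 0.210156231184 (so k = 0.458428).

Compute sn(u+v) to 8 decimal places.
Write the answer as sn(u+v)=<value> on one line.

sn u = 0.9300125766755592, cn u = 0.3675276958615326, dn u = 0.9045611972175171
sn v = 0.6237664744162458, cn v = -0.7816107633562418, dn v = 0.9582439375142389
m = k² = 0.210156231184
D = 1 − m·sn²u·sn²v = 0.9292764629343232
sn(u+v) = (sn u·cn v·dn v + sn v·cn u·dn u)/D = -0.4891830601112409/0.9292764629343232 = -0.526412837969204

sn(u+v)=-0.52641284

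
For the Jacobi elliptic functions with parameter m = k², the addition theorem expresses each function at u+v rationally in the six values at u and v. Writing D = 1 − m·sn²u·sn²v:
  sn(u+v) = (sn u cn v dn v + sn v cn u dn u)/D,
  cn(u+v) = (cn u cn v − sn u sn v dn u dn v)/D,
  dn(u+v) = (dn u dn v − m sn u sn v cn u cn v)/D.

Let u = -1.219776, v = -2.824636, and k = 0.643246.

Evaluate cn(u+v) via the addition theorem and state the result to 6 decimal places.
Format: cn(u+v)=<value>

sn u = -0.9031330115806896, cn u = 0.4293608778093249, dn u = 0.8139487415583536
sn v = -0.662346334208964, cn v = -0.749197793349625, dn v = 0.9046988496144735
m = k² = 0.413765416516
D = 1 − m·sn²u·sn²v = 0.8519433574990548
cn(u+v) = (cn u·cn v − sn u·sn v·dn u·dn v)/D = -0.7621681439111975/0.8519433574990548 = -0.8946230253483057

cn(u+v)=-0.894623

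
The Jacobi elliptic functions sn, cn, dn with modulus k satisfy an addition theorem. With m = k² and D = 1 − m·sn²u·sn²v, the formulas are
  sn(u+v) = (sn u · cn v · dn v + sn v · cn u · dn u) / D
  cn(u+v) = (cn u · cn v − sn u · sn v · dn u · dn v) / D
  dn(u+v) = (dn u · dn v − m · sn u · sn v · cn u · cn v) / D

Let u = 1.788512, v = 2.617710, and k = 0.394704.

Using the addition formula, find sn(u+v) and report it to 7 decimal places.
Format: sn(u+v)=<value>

sn(u+v)=-0.8917790

sn u = 0.9904412455883618, cn u = -0.1379352711867941, dn u = 0.9204199358564264
sn v = 0.6063847947868362, cn v = -0.7951713530122464, dn v = 0.9709352016273402
m = k² = 0.155791247616
D = 1 − m·sn²u·sn²v = 0.9438050749801237
sn(u+v) = (sn u·cn v·dn v + sn v·cn u·dn u)/D = -0.8416655546277096/0.9438050749801237 = -0.8917790091830507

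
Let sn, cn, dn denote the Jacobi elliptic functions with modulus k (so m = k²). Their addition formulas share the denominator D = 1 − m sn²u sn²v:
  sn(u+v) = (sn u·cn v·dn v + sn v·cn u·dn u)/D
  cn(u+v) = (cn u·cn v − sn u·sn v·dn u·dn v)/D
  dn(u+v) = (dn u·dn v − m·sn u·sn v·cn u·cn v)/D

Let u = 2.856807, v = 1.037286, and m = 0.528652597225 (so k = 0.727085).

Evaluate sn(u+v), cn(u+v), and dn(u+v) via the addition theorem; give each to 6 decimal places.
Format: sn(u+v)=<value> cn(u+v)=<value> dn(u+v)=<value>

sn u = 0.749373641912447, cn u = -0.6621473739333832, dn u = 0.8385281124698579
sn v = 0.8183930633112195, cn v = 0.5746588500354608, dn v = 0.8036951082169358
m = k² = 0.528652597225
D = 1 − m·sn²u·sn²v = 0.8011658045925038
sn(u+v) = (sn u·cn v·dn v + sn v·cn u·dn u)/D = -0.1082971195132978/0.8011658045925038 = -0.1351744156983596
cn(u+v) = (cn u·cn v − sn u·sn v·dn u·dn v)/D = -0.7938125599620331/0.8011658045925038 = -0.9908218191686168
dn(u+v) = (dn u·dn v − m·sn u·sn v·cn u·cn v)/D = 0.7972869421458946/0.8011658045925038 = 0.9951584772785178

sn(u+v)=-0.135174 cn(u+v)=-0.990822 dn(u+v)=0.995158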